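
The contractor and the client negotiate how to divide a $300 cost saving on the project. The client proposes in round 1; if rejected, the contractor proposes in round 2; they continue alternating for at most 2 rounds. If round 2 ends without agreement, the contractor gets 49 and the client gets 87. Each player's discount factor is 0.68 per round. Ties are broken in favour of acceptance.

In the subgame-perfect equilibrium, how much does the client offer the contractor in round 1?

144.84

Round 2 (the contractor proposes): the client gets 87 if talks fail, so the contractor offers 87 and keeps 213.
Round 1 (the client proposes): the contractor can get 213 next round, worth 0.68 × 213 = 144.84 now. The client offers 144.84 and keeps 300 − 144.84 = 155.16.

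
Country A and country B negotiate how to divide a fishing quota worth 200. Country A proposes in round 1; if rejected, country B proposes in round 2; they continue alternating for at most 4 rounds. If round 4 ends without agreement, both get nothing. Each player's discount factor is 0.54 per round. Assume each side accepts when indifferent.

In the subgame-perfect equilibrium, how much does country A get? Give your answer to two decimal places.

118.83

Round 4 (country B proposes): country A will accept anything ≥ 0, so country B offers 0 and keeps 200.
Round 3 (country A proposes): country B can get 200 next round, worth 0.54 × 200 = 108 now, so country A offers 108, keeping 92.
Round 2 (country B proposes): country A can get 92 next round, worth 0.54 × 92 = 49.68 now, so country B offers 49.68, keeping 150.32.
Round 1 (country A proposes): country B can get 150.32 next round, worth 0.54 × 150.32 = 81.1728 now; country A offers that and keeps 118.8272.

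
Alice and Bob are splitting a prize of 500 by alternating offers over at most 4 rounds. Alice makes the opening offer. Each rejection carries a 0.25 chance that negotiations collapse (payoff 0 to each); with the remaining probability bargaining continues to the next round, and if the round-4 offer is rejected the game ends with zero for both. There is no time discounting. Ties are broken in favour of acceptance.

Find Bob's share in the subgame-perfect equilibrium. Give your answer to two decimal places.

304.69

Round 4 (Bob proposes): rejection yields 0 for Alice; Bob offers 0 and keeps 500.
Round 3 (Alice proposes): rejecting gives Bob an expected 0.75 × 500 = 375. Alice offers 375 and keeps 500 − 375 = 125.
Round 2 (Bob proposes): rejecting gives Alice an expected 0.75 × 125 = 93.75; Bob offers that and keeps 406.25.
Round 1 (Alice proposes): rejecting gives Bob an expected 0.75 × 406.25 = 304.6875, so Alice offers 304.6875, keeping 195.3125.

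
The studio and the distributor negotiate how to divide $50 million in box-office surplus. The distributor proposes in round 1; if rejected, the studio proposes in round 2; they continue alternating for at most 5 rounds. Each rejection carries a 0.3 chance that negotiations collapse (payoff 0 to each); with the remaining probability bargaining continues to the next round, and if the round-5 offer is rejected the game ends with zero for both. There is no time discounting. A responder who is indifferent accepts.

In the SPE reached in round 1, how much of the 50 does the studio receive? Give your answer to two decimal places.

Round 5 (the distributor proposes): rejection yields 0 for the studio; the distributor offers 0 and keeps 50.
Round 4 (the studio proposes): rejecting gives the distributor an expected 0.7 × 50 = 35; the studio offers that and keeps 15.
Round 3 (the distributor proposes): rejecting gives the studio an expected 0.7 × 15 = 10.5. The distributor offers 10.5 and keeps 50 − 10.5 = 39.5.
Round 2 (the studio proposes): rejecting gives the distributor an expected 0.7 × 39.5 = 27.65. The studio offers 27.65 and keeps 50 − 27.65 = 22.35.
Round 1 (the distributor proposes): rejecting gives the studio an expected 0.7 × 22.35 = 15.645. The distributor offers 15.645 and keeps 50 − 15.645 = 34.355.

15.65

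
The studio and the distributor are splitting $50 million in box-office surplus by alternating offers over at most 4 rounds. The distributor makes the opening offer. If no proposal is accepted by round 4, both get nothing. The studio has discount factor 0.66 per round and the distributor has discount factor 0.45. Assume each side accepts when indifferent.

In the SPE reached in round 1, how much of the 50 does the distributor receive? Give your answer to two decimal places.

Round 4 (the studio proposes): the distributor will accept anything ≥ 0, so the studio offers 0 and keeps 50.
Round 3 (the distributor proposes): the studio can get 50 next round, worth 0.66 × 50 = 33 now. The distributor offers 33 and keeps 50 − 33 = 17.
Round 2 (the studio proposes): the distributor can get 17 next round, worth 0.45 × 17 = 7.65 now, so the studio offers 7.65, keeping 42.35.
Round 1 (the distributor proposes): the studio can get 42.35 next round, worth 0.66 × 42.35 = 27.951 now. The distributor offers 27.951 and keeps 50 − 27.951 = 22.049.

22.05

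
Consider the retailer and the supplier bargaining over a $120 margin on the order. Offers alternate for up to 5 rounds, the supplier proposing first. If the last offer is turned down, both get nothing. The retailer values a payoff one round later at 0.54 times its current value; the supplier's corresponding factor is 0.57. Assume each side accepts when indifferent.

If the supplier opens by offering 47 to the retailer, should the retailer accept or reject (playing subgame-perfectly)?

Round 5 (the supplier proposes): the retailer will accept anything ≥ 0, so the supplier offers 0 and keeps 120.
Round 4 (the retailer proposes): the supplier can get 120 next round, worth 0.57 × 120 = 68.4 now. The retailer offers 68.4 and keeps 120 − 68.4 = 51.6.
Round 3 (the supplier proposes): the retailer can get 51.6 next round, worth 0.54 × 51.6 = 27.864 now, so the supplier offers 27.864, keeping 92.136.
Round 2 (the retailer proposes): the supplier can get 92.136 next round, worth 0.57 × 92.136 = 52.51752 now, so the retailer offers 52.51752, keeping 67.48248.
So by rejecting in round 1, the retailer gets 67.48248 next round, worth 0.54 × 67.48248 = 36.4405392 now.
Offer 47 ≥ 36.4405392, so the retailer accepts.

Accept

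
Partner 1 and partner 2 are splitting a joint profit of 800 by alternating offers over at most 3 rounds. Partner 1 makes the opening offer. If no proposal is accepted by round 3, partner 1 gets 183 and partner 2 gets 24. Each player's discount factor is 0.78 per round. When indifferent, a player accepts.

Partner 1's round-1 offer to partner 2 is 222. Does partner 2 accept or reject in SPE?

Round 3 (partner 1 proposes): partner 2 gets 24 if talks fail, so partner 1 offers 24 and keeps 776.
Round 2 (partner 2 proposes): partner 1 can get 776 next round, worth 0.78 × 776 = 605.28 now. Partner 2 offers 605.28 and keeps 800 − 605.28 = 194.72.
So by rejecting in round 1, partner 2 gets 194.72 next round, worth 0.78 × 194.72 = 151.8816 now.
Offer 222 ≥ 151.8816, so partner 2 accepts.

Accept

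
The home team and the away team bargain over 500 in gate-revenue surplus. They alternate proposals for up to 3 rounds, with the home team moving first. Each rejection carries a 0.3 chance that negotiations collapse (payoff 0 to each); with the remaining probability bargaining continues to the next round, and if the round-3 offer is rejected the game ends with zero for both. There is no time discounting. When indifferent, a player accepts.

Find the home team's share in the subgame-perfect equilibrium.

Round 3 (the home team proposes): the away team will accept anything ≥ 0, so the home team offers 0 and keeps 500.
Round 2 (the away team proposes): rejecting gives the home team an expected 0.7 × 500 = 350; the away team offers that and keeps 150.
Round 1 (the home team proposes): rejecting gives the away team an expected 0.7 × 150 = 105. The home team offers 105 and keeps 500 − 105 = 395.

395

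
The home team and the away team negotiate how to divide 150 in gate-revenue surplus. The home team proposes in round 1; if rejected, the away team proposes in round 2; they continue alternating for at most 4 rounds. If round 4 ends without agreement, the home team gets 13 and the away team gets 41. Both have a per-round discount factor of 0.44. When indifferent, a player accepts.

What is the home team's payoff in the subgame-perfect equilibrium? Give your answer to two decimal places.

101.37

Round 4 (the away team proposes): the home team gets 13 if talks fail, so the away team offers 13 and keeps 137.
Round 3 (the home team proposes): the away team can get 137 next round, worth 0.44 × 137 = 60.28 now. The home team offers 60.28 and keeps 150 − 60.28 = 89.72.
Round 2 (the away team proposes): the home team can get 89.72 next round, worth 0.44 × 89.72 = 39.4768 now. The away team offers 39.4768 and keeps 150 − 39.4768 = 110.5232.
Round 1 (the home team proposes): the away team can get 110.5232 next round, worth 0.44 × 110.5232 = 48.630208 now, so the home team offers 48.630208, keeping 101.369792.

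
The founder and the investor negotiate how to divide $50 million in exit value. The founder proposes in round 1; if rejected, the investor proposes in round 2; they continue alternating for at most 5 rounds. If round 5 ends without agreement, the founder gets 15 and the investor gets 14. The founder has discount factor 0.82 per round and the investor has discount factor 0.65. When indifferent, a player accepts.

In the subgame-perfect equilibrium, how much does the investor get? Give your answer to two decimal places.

12.95

Solve by backward induction from round 5.
Round 5 (the founder proposes): the investor gets 14 if talks fail, so the founder offers 14 and keeps 36.
Round 4 (the investor proposes): the founder can get 36 next round, worth 0.82 × 36 = 29.52 now; the investor offers that and keeps 20.48.
Round 3 (the founder proposes): the investor can get 20.48 next round, worth 0.65 × 20.48 = 13.312 now, so the founder offers 13.312, keeping 36.688.
Round 2 (the investor proposes): the founder can get 36.688 next round, worth 0.82 × 36.688 = 30.08416 now. The investor offers 30.08416 and keeps 50 − 30.08416 = 19.91584.
Round 1 (the founder proposes): the investor can get 19.91584 next round, worth 0.65 × 19.91584 = 12.945296 now, so the founder offers 12.945296, keeping 37.054704.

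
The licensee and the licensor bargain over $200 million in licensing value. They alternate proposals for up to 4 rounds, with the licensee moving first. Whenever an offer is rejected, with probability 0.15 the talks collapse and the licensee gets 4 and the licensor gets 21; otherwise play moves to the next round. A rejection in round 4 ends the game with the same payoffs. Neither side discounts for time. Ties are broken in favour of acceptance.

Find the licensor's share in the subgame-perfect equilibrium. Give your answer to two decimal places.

150.78

Round 4 (the licensor proposes): the licensee gets 4 if talks fail, so the licensor offers 4 and keeps 196.
Round 3 (the licensee proposes): rejecting gives the licensor an expected 0.85 × 196 + 0.15 × 21 = 169.75; the licensee offers that and keeps 30.25.
Round 2 (the licensor proposes): rejecting gives the licensee an expected 0.85 × 30.25 + 0.15 × 4 = 26.3125; the licensor offers that and keeps 173.6875.
Round 1 (the licensee proposes): rejecting gives the licensor an expected 0.85 × 173.6875 + 0.15 × 21 = 150.784375. The licensee offers 150.784375 and keeps 200 − 150.784375 = 49.215625.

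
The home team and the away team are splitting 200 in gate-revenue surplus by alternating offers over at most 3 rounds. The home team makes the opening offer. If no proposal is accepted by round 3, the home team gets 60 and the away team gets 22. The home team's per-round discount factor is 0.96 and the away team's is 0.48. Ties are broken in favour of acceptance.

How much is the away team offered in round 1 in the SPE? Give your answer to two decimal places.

Round 3 (the home team proposes): the away team gets 22 if talks fail, so the home team offers 22 and keeps 178.
Round 2 (the away team proposes): the home team can get 178 next round, worth 0.96 × 178 = 170.88 now; the away team offers that and keeps 29.12.
Round 1 (the home team proposes): the away team can get 29.12 next round, worth 0.48 × 29.12 = 13.9776 now, so the home team offers 13.9776, keeping 186.0224.

13.98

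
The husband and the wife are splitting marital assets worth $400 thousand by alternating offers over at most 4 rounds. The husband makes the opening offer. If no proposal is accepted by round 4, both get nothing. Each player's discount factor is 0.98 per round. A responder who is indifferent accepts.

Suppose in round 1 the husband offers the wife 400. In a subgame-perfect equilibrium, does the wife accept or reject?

Work out the wife's continuation value if the offer is rejected.
Round 4 (the wife proposes): rejection yields 0 for the husband; the wife offers 0 and keeps 400.
Round 3 (the husband proposes): the wife can get 400 next round, worth 0.98 × 400 = 392 now, so the husband offers 392, keeping 8.
Round 2 (the wife proposes): the husband can get 8 next round, worth 0.98 × 8 = 7.84 now, so the wife offers 7.84, keeping 392.16.
So by rejecting in round 1, the wife gets 392.16 next round, worth 0.98 × 392.16 = 384.3168 now.
Offer 400 ≥ 384.3168, so the wife accepts.

Accept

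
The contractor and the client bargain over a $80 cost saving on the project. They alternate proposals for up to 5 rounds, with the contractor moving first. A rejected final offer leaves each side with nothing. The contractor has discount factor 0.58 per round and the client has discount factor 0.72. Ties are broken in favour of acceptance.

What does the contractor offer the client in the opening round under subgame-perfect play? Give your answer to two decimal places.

Round 5 (the contractor proposes): rejection yields 0 for the client; the contractor offers 0 and keeps 80.
Round 4 (the client proposes): the contractor can get 80 next round, worth 0.58 × 80 = 46.4 now; the client offers that and keeps 33.6.
Round 3 (the contractor proposes): the client can get 33.6 next round, worth 0.72 × 33.6 = 24.192 now; the contractor offers that and keeps 55.808.
Round 2 (the client proposes): the contractor can get 55.808 next round, worth 0.58 × 55.808 = 32.36864 now; the client offers that and keeps 47.63136.
Round 1 (the contractor proposes): the client can get 47.63136 next round, worth 0.72 × 47.63136 = 34.2945792 now; the contractor offers that and keeps 45.7054208.

34.29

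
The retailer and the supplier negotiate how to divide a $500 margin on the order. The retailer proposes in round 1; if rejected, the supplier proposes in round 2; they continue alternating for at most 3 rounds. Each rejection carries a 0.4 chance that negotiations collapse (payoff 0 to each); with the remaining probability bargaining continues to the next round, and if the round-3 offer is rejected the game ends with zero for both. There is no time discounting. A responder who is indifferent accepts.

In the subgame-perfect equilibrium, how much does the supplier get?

Round 3 (the retailer proposes): rejection yields 0 for the supplier; the retailer offers 0 and keeps 500.
Round 2 (the supplier proposes): rejecting gives the retailer an expected 0.6 × 500 = 300. The supplier offers 300 and keeps 500 − 300 = 200.
Round 1 (the retailer proposes): rejecting gives the supplier an expected 0.6 × 200 = 120. The retailer offers 120 and keeps 500 − 120 = 380.

120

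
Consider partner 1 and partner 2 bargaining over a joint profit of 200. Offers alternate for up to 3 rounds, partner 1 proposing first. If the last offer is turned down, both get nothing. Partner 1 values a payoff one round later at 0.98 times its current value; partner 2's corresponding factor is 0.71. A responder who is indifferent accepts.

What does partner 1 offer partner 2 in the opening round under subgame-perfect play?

Solve by backward induction from round 3.
Round 3 (partner 1 proposes): partner 2 will accept anything ≥ 0, so partner 1 offers 0 and keeps 200.
Round 2 (partner 2 proposes): partner 1 can get 200 next round, worth 0.98 × 200 = 196 now, so partner 2 offers 196, keeping 4.
Round 1 (partner 1 proposes): partner 2 can get 4 next round, worth 0.71 × 4 = 2.84 now. Partner 1 offers 2.84 and keeps 200 − 2.84 = 197.16.

2.84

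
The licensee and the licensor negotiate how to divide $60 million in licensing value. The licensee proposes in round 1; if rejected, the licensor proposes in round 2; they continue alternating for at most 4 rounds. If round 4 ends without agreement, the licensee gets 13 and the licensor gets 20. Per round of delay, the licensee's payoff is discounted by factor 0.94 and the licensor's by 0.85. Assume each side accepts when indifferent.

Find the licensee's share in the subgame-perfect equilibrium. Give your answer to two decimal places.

Round 4 (the licensor proposes): the licensee gets 13 if talks fail, so the licensor offers 13 and keeps 47.
Round 3 (the licensee proposes): the licensor can get 47 next round, worth 0.85 × 47 = 39.95 now. The licensee offers 39.95 and keeps 60 − 39.95 = 20.05.
Round 2 (the licensor proposes): the licensee can get 20.05 next round, worth 0.94 × 20.05 = 18.847 now, so the licensor offers 18.847, keeping 41.153.
Round 1 (the licensee proposes): the licensor can get 41.153 next round, worth 0.85 × 41.153 = 34.98005 now. The licensee offers 34.98005 and keeps 60 − 34.98005 = 25.01995.

25.02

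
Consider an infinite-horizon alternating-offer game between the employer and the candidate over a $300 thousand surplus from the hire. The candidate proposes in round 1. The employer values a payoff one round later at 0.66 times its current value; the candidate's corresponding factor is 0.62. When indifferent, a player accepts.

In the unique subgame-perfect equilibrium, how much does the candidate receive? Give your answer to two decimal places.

172.65

In a stationary SPE each proposer offers the other exactly their discounted continuation value.
If the candidate keeps x when proposing and the employer keeps y when proposing, then x = 300 − 0.66y and y = 300 − 0.62x.
Solving: x = 300(1 − 0.66) / (1 − 0.62·0.66) = 102 / 0.5908 ≈ 172.6473.
The employer gets 300 − 172.6473 ≈ 127.3527.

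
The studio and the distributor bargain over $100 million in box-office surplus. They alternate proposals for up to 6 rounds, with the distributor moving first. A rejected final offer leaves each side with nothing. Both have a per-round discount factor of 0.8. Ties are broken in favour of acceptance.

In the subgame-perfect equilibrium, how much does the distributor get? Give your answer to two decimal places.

40.99

Solve by backward induction from round 6.
Round 6 (the studio proposes): the distributor will accept anything ≥ 0, so the studio offers 0 and keeps 100.
Round 5 (the distributor proposes): the studio can get 100 next round, worth 0.8 × 100 = 80 now; the distributor offers that and keeps 20.
Round 4 (the studio proposes): the distributor can get 20 next round, worth 0.8 × 20 = 16 now, so the studio offers 16, keeping 84.
Round 3 (the distributor proposes): the studio can get 84 next round, worth 0.8 × 84 = 67.2 now; the distributor offers that and keeps 32.8.
Round 2 (the studio proposes): the distributor can get 32.8 next round, worth 0.8 × 32.8 = 26.24 now. The studio offers 26.24 and keeps 100 − 26.24 = 73.76.
Round 1 (the distributor proposes): the studio can get 73.76 next round, worth 0.8 × 73.76 = 59.008 now; the distributor offers that and keeps 40.992.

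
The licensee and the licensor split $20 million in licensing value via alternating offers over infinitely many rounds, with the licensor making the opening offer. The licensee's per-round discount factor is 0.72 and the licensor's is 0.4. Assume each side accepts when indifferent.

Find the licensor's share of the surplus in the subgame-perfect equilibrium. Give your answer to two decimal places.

When the licensor proposes, the licensee accepts any offer worth at least 0.72 times what the licensee would get by proposing next round; and vice versa.
This gives x = 20 − 0.72y and y = 20 − 0.4x, where x and y are each side's share when it proposes.
Hence (1 − 0.72·0.4)x = 20(1 − 0.72), i.e. 0.712·x = 5.6.
x ≈ 7.8652; the licensee's share is 20 − x ≈ 12.1348.

7.87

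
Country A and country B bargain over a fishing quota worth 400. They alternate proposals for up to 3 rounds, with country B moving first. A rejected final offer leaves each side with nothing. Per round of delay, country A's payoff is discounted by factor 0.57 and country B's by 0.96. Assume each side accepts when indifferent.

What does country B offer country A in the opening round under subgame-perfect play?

By backward induction:
Round 3 (country B proposes): rejection yields 0 for country A; country B offers 0 and keeps 400.
Round 2 (country A proposes): country B can get 400 next round, worth 0.96 × 400 = 384 now; country A offers that and keeps 16.
Round 1 (country B proposes): country A can get 16 next round, worth 0.57 × 16 = 9.12 now; country B offers that and keeps 390.88.

9.12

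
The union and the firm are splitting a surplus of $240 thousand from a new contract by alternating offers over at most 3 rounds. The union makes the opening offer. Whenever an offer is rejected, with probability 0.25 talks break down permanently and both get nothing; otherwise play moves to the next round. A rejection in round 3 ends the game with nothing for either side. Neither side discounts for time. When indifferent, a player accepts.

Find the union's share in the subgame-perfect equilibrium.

195

Round 3 (the union proposes): rejection yields 0 for the firm; the union offers 0 and keeps 240.
Round 2 (the firm proposes): rejecting gives the union an expected 0.75 × 240 = 180. The firm offers 180 and keeps 240 − 180 = 60.
Round 1 (the union proposes): rejecting gives the firm an expected 0.75 × 60 = 45, so the union offers 45, keeping 195.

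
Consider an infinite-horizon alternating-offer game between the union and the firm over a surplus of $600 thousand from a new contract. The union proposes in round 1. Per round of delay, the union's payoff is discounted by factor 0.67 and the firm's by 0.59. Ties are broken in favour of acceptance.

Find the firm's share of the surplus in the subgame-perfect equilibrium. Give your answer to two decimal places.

When the union proposes, the firm accepts any offer worth at least 0.59 times what the firm would get by proposing next round; and vice versa.
This gives x = 600 − 0.59y and y = 600 − 0.67x, where x and y are each side's share when it proposes.
Hence (1 − 0.59·0.67)x = 600(1 − 0.59), i.e. 0.6047·x = 246.
x ≈ 406.8133; the firm's share is 600 − x ≈ 193.1867.

193.19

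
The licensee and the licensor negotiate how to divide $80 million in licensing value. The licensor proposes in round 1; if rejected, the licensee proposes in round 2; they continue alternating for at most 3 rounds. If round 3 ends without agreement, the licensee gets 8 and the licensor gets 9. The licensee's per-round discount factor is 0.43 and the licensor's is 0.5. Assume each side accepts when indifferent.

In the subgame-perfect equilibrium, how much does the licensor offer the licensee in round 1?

18.92

Round 3 (the licensor proposes): the licensee gets 8 if talks fail, so the licensor offers 8 and keeps 72.
Round 2 (the licensee proposes): the licensor can get 72 next round, worth 0.5 × 72 = 36 now, so the licensee offers 36, keeping 44.
Round 1 (the licensor proposes): the licensee can get 44 next round, worth 0.43 × 44 = 18.92 now. The licensor offers 18.92 and keeps 80 − 18.92 = 61.08.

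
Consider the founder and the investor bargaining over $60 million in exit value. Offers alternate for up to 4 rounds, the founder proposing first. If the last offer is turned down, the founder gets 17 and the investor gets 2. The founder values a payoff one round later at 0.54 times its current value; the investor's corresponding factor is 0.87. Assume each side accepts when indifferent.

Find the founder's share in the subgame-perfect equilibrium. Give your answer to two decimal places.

18.41

Solve by backward induction from round 4.
Round 4 (the investor proposes): the founder gets 17 if talks fail, so the investor offers 17 and keeps 43.
Round 3 (the founder proposes): the investor can get 43 next round, worth 0.87 × 43 = 37.41 now, so the founder offers 37.41, keeping 22.59.
Round 2 (the investor proposes): the founder can get 22.59 next round, worth 0.54 × 22.59 = 12.1986 now. The investor offers 12.1986 and keeps 60 − 12.1986 = 47.8014.
Round 1 (the founder proposes): the investor can get 47.8014 next round, worth 0.87 × 47.8014 = 41.587218 now, so the founder offers 41.587218, keeping 18.412782.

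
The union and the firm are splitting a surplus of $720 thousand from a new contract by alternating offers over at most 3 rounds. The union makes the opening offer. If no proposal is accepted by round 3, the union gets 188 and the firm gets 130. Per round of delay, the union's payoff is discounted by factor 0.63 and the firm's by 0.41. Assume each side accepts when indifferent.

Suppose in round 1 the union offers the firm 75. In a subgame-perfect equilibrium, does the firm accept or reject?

Round 3 (the union proposes): the firm gets 130 if talks fail, so the union offers 130 and keeps 590.
Round 2 (the firm proposes): the union can get 590 next round, worth 0.63 × 590 = 371.7 now. The firm offers 371.7 and keeps 720 − 371.7 = 348.3.
So by rejecting in round 1, the firm gets 348.3 next round, worth 0.41 × 348.3 = 142.803 now.
Offer 75 < 142.803, so the firm rejects.

Reject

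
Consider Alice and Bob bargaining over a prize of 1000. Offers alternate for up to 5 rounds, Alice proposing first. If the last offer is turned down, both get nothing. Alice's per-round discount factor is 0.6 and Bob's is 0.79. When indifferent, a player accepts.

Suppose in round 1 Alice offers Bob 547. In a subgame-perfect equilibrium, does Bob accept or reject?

Accept

Work out Bob's continuation value if the offer is rejected.
Round 5 (Alice proposes): rejection yields 0 for Bob; Alice offers 0 and keeps 1000.
Round 4 (Bob proposes): Alice can get 1000 next round, worth 0.6 × 1000 = 600 now; Bob offers that and keeps 400.
Round 3 (Alice proposes): Bob can get 400 next round, worth 0.79 × 400 = 316 now. Alice offers 316 and keeps 1000 − 316 = 684.
Round 2 (Bob proposes): Alice can get 684 next round, worth 0.6 × 684 = 410.4 now. Bob offers 410.4 and keeps 1000 − 410.4 = 589.6.
So by rejecting in round 1, Bob gets 589.6 next round, worth 0.79 × 589.6 = 465.784 now.
Offer 547 ≥ 465.784, so Bob accepts.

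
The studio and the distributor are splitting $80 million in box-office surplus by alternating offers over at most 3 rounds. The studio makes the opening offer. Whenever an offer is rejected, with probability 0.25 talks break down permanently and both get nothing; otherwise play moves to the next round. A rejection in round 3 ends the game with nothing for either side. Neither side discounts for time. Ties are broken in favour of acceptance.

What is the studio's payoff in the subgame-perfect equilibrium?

65

Round 3 (the studio proposes): rejection yields 0 for the distributor; the studio offers 0 and keeps 80.
Round 2 (the distributor proposes): rejecting gives the studio an expected 0.75 × 80 = 60, so the distributor offers 60, keeping 20.
Round 1 (the studio proposes): rejecting gives the distributor an expected 0.75 × 20 = 15. The studio offers 15 and keeps 80 − 15 = 65.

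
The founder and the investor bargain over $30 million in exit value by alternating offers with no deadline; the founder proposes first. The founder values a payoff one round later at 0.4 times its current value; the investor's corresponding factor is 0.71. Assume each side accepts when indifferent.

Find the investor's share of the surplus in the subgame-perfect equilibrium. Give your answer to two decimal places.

17.85

Let x be the founder's share when the founder proposes and y be the investor's share when the investor proposes.
The investor accepts iff offered ≥ 0.71·y, so x = 30 − 0.71y. Symmetrically y = 30 − 0.4x.
Substituting: x = 30 − 0.71(30 − 0.4x), giving x(1 − 0.4·0.71) = 30(1 − 0.71).
So x = 30 × 0.29 / 0.716 ≈ 12.1508, and the investor receives 30 − x ≈ 17.8492.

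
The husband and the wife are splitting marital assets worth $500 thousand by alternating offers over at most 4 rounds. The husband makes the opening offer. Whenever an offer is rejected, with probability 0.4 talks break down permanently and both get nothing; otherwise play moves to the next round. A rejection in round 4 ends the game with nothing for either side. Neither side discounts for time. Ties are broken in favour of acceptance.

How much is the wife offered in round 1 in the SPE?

By backward induction:
Round 4 (the wife proposes): the husband will accept anything ≥ 0, so the wife offers 0 and keeps 500.
Round 3 (the husband proposes): rejecting gives the wife an expected 0.6 × 500 = 300. The husband offers 300 and keeps 500 − 300 = 200.
Round 2 (the wife proposes): rejecting gives the husband an expected 0.6 × 200 = 120. The wife offers 120 and keeps 500 − 120 = 380.
Round 1 (the husband proposes): rejecting gives the wife an expected 0.6 × 380 = 228; the husband offers that and keeps 272.

228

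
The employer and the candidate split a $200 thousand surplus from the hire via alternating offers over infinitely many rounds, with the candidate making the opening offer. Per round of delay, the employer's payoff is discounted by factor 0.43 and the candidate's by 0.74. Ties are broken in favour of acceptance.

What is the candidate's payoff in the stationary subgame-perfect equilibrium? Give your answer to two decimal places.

167.20

Let x be the candidate's share when the candidate proposes and y be the employer's share when the employer proposes.
The employer accepts iff offered ≥ 0.43·y, so x = 200 − 0.43y. Symmetrically y = 200 − 0.74x.
Substituting: x = 200 − 0.43(200 − 0.74x), giving x(1 − 0.74·0.43) = 200(1 − 0.43).
So x = 200 × 0.57 / 0.6818 ≈ 167.2045, and the employer receives 200 − x ≈ 32.7955.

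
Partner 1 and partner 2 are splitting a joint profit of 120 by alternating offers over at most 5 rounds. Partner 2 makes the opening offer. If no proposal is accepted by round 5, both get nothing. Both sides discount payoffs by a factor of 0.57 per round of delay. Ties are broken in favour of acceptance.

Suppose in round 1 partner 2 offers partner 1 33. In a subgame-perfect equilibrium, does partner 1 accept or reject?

Round 5 (partner 2 proposes): rejection yields 0 for partner 1; partner 2 offers 0 and keeps 120.
Round 4 (partner 1 proposes): partner 2 can get 120 next round, worth 0.57 × 120 = 68.4 now, so partner 1 offers 68.4, keeping 51.6.
Round 3 (partner 2 proposes): partner 1 can get 51.6 next round, worth 0.57 × 51.6 = 29.412 now, so partner 2 offers 29.412, keeping 90.588.
Round 2 (partner 1 proposes): partner 2 can get 90.588 next round, worth 0.57 × 90.588 = 51.63516 now. Partner 1 offers 51.63516 and keeps 120 − 51.63516 = 68.36484.
So by rejecting in round 1, partner 1 gets 68.36484 next round, worth 0.57 × 68.36484 = 38.9679588 now.
Offer 33 < 38.9679588, so partner 1 rejects.

Reject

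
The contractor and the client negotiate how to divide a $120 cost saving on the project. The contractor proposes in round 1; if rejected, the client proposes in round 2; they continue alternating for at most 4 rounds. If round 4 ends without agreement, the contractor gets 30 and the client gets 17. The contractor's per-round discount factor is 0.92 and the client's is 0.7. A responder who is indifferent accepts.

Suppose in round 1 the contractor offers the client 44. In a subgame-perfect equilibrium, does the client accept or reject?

Reject

Work out the client's continuation value if the offer is rejected.
Round 4 (the client proposes): the contractor gets 30 if talks fail, so the client offers 30 and keeps 90.
Round 3 (the contractor proposes): the client can get 90 next round, worth 0.7 × 90 = 63 now; the contractor offers that and keeps 57.
Round 2 (the client proposes): the contractor can get 57 next round, worth 0.92 × 57 = 52.44 now. The client offers 52.44 and keeps 120 − 52.44 = 67.56.
So by rejecting in round 1, the client gets 67.56 next round, worth 0.7 × 67.56 = 47.292 now.
Offer 44 < 47.292, so the client rejects.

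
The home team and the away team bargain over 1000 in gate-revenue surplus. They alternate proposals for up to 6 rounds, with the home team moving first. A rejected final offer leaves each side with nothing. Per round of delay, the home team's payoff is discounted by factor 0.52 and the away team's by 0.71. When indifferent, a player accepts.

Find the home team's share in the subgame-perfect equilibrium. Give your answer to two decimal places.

Round 6 (the away team proposes): the home team will accept anything ≥ 0, so the away team offers 0 and keeps 1000.
Round 5 (the home team proposes): the away team can get 1000 next round, worth 0.71 × 1000 = 710 now; the home team offers that and keeps 290.
Round 4 (the away team proposes): the home team can get 290 next round, worth 0.52 × 290 = 150.8 now. The away team offers 150.8 and keeps 1000 − 150.8 = 849.2.
Round 3 (the home team proposes): the away team can get 849.2 next round, worth 0.71 × 849.2 = 602.932 now, so the home team offers 602.932, keeping 397.068.
Round 2 (the away team proposes): the home team can get 397.068 next round, worth 0.52 × 397.068 = 206.47536 now, so the away team offers 206.47536, keeping 793.52464.
Round 1 (the home team proposes): the away team can get 793.52464 next round, worth 0.71 × 793.52464 = 563.4024944 now, so the home team offers 563.4024944, keeping 436.5975056.

436.60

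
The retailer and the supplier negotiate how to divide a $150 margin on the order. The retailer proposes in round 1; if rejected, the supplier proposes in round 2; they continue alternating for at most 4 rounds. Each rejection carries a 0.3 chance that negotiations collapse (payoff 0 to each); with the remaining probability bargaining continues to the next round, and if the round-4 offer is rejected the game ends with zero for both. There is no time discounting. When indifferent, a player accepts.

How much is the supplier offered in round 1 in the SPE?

82.95

By backward induction:
Round 4 (the supplier proposes): the retailer will accept anything ≥ 0, so the supplier offers 0 and keeps 150.
Round 3 (the retailer proposes): rejecting gives the supplier an expected 0.7 × 150 = 105; the retailer offers that and keeps 45.
Round 2 (the supplier proposes): rejecting gives the retailer an expected 0.7 × 45 = 31.5. The supplier offers 31.5 and keeps 150 − 31.5 = 118.5.
Round 1 (the retailer proposes): rejecting gives the supplier an expected 0.7 × 118.5 = 82.95; the retailer offers that and keeps 67.05.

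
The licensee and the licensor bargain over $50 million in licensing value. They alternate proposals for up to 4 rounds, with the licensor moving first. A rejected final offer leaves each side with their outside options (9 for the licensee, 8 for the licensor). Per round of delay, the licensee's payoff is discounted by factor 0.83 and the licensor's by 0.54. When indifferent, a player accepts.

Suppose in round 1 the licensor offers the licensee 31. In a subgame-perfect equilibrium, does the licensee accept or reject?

Work out the licensee's continuation value if the offer is rejected.
Round 4 (the licensee proposes): the licensor gets 8 if talks fail, so the licensee offers 8 and keeps 42.
Round 3 (the licensor proposes): the licensee can get 42 next round, worth 0.83 × 42 = 34.86 now, so the licensor offers 34.86, keeping 15.14.
Round 2 (the licensee proposes): the licensor can get 15.14 next round, worth 0.54 × 15.14 = 8.1756 now. The licensee offers 8.1756 and keeps 50 − 8.1756 = 41.8244.
So by rejecting in round 1, the licensee gets 41.8244 next round, worth 0.83 × 41.8244 = 34.714252 now.
Offer 31 < 34.714252, so the licensee rejects.

Reject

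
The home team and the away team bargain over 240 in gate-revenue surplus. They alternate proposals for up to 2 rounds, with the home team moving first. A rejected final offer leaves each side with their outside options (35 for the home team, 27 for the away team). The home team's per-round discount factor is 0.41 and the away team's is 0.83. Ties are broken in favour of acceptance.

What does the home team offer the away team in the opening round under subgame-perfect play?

170.15

Round 2 (the away team proposes): the home team gets 35 if talks fail, so the away team offers 35 and keeps 205.
Round 1 (the home team proposes): the away team can get 205 next round, worth 0.83 × 205 = 170.15 now, so the home team offers 170.15, keeping 69.85.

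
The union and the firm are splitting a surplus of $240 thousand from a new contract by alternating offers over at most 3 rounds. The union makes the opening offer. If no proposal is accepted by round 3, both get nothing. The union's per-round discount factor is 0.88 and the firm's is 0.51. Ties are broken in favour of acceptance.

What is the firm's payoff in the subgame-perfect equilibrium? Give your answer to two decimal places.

Round 3 (the union proposes): rejection yields 0 for the firm; the union offers 0 and keeps 240.
Round 2 (the firm proposes): the union can get 240 next round, worth 0.88 × 240 = 211.2 now; the firm offers that and keeps 28.8.
Round 1 (the union proposes): the firm can get 28.8 next round, worth 0.51 × 28.8 = 14.688 now; the union offers that and keeps 225.312.

14.69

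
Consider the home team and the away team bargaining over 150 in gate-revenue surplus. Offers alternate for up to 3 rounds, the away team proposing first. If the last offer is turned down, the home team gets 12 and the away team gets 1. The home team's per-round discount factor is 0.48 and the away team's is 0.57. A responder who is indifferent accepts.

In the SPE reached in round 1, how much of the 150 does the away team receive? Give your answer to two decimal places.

Round 3 (the away team proposes): the home team gets 12 if talks fail, so the away team offers 12 and keeps 138.
Round 2 (the home team proposes): the away team can get 138 next round, worth 0.57 × 138 = 78.66 now; the home team offers that and keeps 71.34.
Round 1 (the away team proposes): the home team can get 71.34 next round, worth 0.48 × 71.34 = 34.2432 now; the away team offers that and keeps 115.7568.

115.76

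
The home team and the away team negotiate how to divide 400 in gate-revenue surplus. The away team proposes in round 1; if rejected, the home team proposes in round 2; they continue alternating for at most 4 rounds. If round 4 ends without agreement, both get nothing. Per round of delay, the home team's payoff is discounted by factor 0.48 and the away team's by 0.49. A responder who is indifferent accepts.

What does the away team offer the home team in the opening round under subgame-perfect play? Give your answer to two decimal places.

143.08

By backward induction:
Round 4 (the home team proposes): rejection yields 0 for the away team; the home team offers 0 and keeps 400.
Round 3 (the away team proposes): the home team can get 400 next round, worth 0.48 × 400 = 192 now; the away team offers that and keeps 208.
Round 2 (the home team proposes): the away team can get 208 next round, worth 0.49 × 208 = 101.92 now, so the home team offers 101.92, keeping 298.08.
Round 1 (the away team proposes): the home team can get 298.08 next round, worth 0.48 × 298.08 = 143.0784 now. The away team offers 143.0784 and keeps 400 − 143.0784 = 256.9216.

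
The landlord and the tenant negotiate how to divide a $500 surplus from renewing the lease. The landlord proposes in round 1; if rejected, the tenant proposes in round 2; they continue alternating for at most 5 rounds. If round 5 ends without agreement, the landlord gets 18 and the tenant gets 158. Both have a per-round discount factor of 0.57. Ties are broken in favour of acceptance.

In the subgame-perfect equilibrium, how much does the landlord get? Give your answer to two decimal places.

Round 5 (the landlord proposes): the tenant gets 158 if talks fail, so the landlord offers 158 and keeps 342.
Round 4 (the tenant proposes): the landlord can get 342 next round, worth 0.57 × 342 = 194.94 now, so the tenant offers 194.94, keeping 305.06.
Round 3 (the landlord proposes): the tenant can get 305.06 next round, worth 0.57 × 305.06 = 173.8842 now; the landlord offers that and keeps 326.1158.
Round 2 (the tenant proposes): the landlord can get 326.1158 next round, worth 0.57 × 326.1158 = 185.886006 now, so the tenant offers 185.886006, keeping 314.113994.
Round 1 (the landlord proposes): the tenant can get 314.113994 next round, worth 0.57 × 314.113994 = 179.04497658 now, so the landlord offers 179.04497658, keeping 320.95502342.

320.96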